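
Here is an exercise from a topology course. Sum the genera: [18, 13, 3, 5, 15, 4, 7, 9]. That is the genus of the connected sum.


Genus is additive under connected sum of orientable surfaces.
g = 18 + 13 + 3 + 5 + 15 + 4 + 7 + 9 = 74

74


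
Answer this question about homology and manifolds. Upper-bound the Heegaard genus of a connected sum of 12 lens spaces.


Heegaard genus satisfies g(A#B) <= g(A) + g(B).
Each lens space has g = 1.
Upper bound: 12 * 1 = 12

12


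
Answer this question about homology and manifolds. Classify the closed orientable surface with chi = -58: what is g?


chi = 2 - 2g for closed orientable surfaces.
-58 = 2 - 2g
2g = 2 - (-58) = 60
g = 30

30


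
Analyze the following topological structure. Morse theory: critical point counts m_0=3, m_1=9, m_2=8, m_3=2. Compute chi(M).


Morse theory: chi(M) = sum_k (-1)^k m_k where m_k = #(index-k critical points).
= (3) + (-9) + (8) + (-2) = 0

0


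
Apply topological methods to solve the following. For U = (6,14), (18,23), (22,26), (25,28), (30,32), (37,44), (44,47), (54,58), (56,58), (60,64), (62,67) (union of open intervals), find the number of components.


Sort and merge overlapping open intervals.
Merged: (6,14), (18,28), (30,32), (37,44), (44,47), (54,58), (60,67).
Number of components = 7

7


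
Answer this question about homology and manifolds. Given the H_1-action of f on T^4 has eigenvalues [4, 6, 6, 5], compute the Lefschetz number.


For a torus self-map: L(f) = det(I - A) where A acts on H_1.
L(f) = (1-4) * (1-6) * (1-6) * (1-5) = -3 * -5 * -5 * -4 = 300

300


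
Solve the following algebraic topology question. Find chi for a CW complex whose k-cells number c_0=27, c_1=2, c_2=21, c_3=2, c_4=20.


chi = sum_k (-1)^k c_k.
= (-1)^0*27 + (-1)^1*2 + (-1)^2*21 + (-1)^3*2 + (-1)^4*20
= (27) + (-2) + (21) + (-2) + (20)
= 64

64


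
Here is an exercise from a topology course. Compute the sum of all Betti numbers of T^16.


b_k(T^16) = C(16,k), so the sum over k is sum_k C(16,k) = 2^16.
Total = 2^16 = 65536

65536


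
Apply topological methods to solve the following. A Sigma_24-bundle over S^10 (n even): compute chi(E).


chi(S^10) = 2 (n even), chi(Sigma_24) = 2 - 2*24 = -46.
chi(E) = 2 * (-46) = -92

-92


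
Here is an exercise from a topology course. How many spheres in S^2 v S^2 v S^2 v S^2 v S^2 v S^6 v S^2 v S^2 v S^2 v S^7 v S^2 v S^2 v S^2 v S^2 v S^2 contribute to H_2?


For a wedge of spheres, H_k (k>0) is free on one generator per sphere of dimension k.
Spheres of dimension 2: count = 13.
b_2 = 13

13


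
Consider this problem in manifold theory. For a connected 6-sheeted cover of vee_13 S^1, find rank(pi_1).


Nielsen-Schreier: an index-n subgroup of F_r is free of rank 1 + n(r-1).
Equivalently: chi(cover) = n*chi(base); chi(vee_r S^1) = 1 - 13 = -12.
chi(E) = 6*(-12) = -72; rank = 1 - chi(E) = 1 - (-72) = 73.
rank = 1 + 6*(13-1) = 1 + 72 = 73

73


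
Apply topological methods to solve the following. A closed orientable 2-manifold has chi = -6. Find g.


chi = 2 - 2g for closed orientable surfaces.
-6 = 2 - 2g
2g = 2 - (-6) = 8
g = 4

4


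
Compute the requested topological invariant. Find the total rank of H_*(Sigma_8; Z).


For Sigma_8: b_0 = 1, b_1 = 2g = 16, b_2 = 1.
Total = 1 + 16 + 1 = 18

18


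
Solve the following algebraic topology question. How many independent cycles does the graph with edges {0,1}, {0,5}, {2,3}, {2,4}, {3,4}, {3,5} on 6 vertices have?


b_1 = E - V + (number of components).
E = 6, V = 6, components = 1.
b_1 = 6 - 6 + 1 = 1

1


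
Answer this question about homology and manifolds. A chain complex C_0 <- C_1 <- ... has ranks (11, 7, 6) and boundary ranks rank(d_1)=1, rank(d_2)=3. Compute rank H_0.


rank H_k = rank(ker d_k) - rank(im d_{k+1}).
rank(ker d_0) = rank(C_0) - rank(d_0) = 11 - 0 = 11.
rank(im d_{0+1}) = 1.
rank H_0 = 11 - 1 = 10

10


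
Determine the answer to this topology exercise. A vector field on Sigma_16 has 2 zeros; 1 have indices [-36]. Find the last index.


Poincare-Hopf: sum of indices = chi(M).
chi(Sigma_16) = 2 - 2*16 = -30.
Sum of known indices = -36.
x = chi - (sum known) = -30 - (-36) = 6

6


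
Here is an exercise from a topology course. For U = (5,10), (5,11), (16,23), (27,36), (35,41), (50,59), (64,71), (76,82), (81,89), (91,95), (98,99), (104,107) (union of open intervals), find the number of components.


Sort and merge overlapping open intervals.
Merged: (5,11), (16,23), (27,41), (50,59), (64,71), (76,89), (91,95), (98,99), (104,107).
Number of components = 9

9


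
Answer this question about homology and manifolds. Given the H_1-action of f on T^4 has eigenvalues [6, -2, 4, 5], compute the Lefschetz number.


For a torus self-map: L(f) = det(I - A) where A acts on H_1.
L(f) = (1-6) * (1--2) * (1-4) * (1-5) = -5 * 3 * -3 * -4 = -180

-180


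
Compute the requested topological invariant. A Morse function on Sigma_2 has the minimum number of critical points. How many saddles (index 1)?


A perfect Morse function has m_k = b_k.
For Sigma_2: b_0=1, b_1=2g=4, b_2=1.
Saddles m_1 = 2g = 4

4


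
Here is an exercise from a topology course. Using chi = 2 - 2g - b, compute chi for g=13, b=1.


For a compact orientable surface with genus g and b boundary components: chi = 2 - 2g - b.
chi = 2 - 2*13 - 1 = 2 - 26 - 1 = -25

-25


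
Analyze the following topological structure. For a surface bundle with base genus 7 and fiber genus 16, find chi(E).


For a fiber bundle F -> E -> B (with CW structure): chi(E) = chi(B) * chi(F).
chi(Sigma_7) = -12, chi(Sigma_16) = -30.
chi(E) = (-12) * (-30) = 360

360


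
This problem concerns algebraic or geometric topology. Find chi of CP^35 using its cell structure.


CP^35 has one cell in each even dimension 0, 2, ..., 2*35 (35+1 cells total).
All cells are even-dimensional, so chi = number of cells.
chi = 35 + 1 = 36

36


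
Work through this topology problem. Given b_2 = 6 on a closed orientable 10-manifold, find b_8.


Poincare duality for closed orientable n-manifolds: b_k = b_{n-k}.
Here n = 10, so b_8 = b_2 = 6

6


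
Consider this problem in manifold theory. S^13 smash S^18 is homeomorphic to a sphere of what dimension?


S^m ^ S^n = S^{m+n}.
k = 13 + 18 = 31

31


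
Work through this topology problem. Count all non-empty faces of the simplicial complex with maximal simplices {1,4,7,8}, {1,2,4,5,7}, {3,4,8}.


Each maximal simplex on m vertices has 2^m - 1 nonempty faces.
Take the union (dedupe shared faces).
Total distinct faces = 43

43


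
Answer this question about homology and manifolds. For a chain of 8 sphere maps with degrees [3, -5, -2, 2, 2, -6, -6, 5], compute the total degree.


Degree is multiplicative: deg(composition) = product of degrees.
= (3) * (-5) * (-2) * (2) * (2) * (-6) * (-6) * (5) = 21600

21600


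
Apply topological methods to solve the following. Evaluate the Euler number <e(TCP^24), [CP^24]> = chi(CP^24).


For any closed oriented manifold, <e(TM),[M]> = chi(M).
chi(CP^24) = 24+1 = 25

25


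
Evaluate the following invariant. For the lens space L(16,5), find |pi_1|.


pi_1(L(p,q)) = Z/pZ for any q coprime to p.
|pi_1(L(16,5))| = 16

16


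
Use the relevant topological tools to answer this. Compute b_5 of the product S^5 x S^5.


Each S^d has Poincare polynomial 1 + t^d.
The product S^5 x S^5 has Poincare polynomial prod(1+t^d_i).
Expanding: b_0=1, b_5=2, b_10=1.
b_5 = 2

2


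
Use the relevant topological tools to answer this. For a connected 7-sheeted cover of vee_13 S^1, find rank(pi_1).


Nielsen-Schreier: an index-n subgroup of F_r is free of rank 1 + n(r-1).
Equivalently: chi(cover) = n*chi(base); chi(vee_r S^1) = 1 - 13 = -12.
chi(E) = 7*(-12) = -84; rank = 1 - chi(E) = 1 - (-84) = 85.
rank = 1 + 7*(13-1) = 1 + 84 = 85

85


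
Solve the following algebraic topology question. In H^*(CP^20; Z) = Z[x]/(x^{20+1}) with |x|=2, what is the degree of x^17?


|x| = 2 in H^*(CP^n).
|x^17| = 17 * |x| = 17 * 2 = 34

34


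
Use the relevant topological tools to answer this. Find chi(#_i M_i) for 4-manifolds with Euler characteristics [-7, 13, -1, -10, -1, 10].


For n-manifolds: chi(A#B) = chi(A) + chi(B) - chi(S^4).
chi(S^4) = 1 + (-1)^4 = 2.
chi(#) = (sum chi_i) - (6-1)*chi(S^4) = 4 - 5*2 = -6

-6


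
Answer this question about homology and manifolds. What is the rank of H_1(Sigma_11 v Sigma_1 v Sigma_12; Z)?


For a wedge X v Y: reduced H_k(X v Y) = H_k(X) + H_k(Y).
Each Sigma_g contributes b_1 = 2g.
b_1 = 22 + 2 + 24 = 48

48


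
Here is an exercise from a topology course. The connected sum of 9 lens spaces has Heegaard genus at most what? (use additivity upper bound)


Heegaard genus satisfies g(A#B) <= g(A) + g(B).
Each lens space has g = 1.
Upper bound: 9 * 1 = 9

9


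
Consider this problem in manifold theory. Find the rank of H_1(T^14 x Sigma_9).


pi_1(A x B) = pi_1(A) x pi_1(B); rank of abelianization = b_1.
b_1(T^14) = 14, b_1(Sigma_9) = 2*9 = 18.
b_1(product) = 14 + 18 = 32

32


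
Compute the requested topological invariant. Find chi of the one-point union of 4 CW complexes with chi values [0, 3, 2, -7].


chi(A v B) = chi(A) + chi(B) - 1 (one point identified).
For 4 spaces: chi = (sum chi_i) - (4 - 1).
sum = -2; chi = -2 - 3 = -5

-5


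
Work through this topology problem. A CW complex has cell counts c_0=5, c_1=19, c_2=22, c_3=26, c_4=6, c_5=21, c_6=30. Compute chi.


chi = sum_k (-1)^k c_k.
= (-1)^0*5 + (-1)^1*19 + (-1)^2*22 + (-1)^3*26 + (-1)^4*6 + (-1)^5*21 + (-1)^6*30
= (5) + (-19) + (22) + (-26) + (6) + (-21) + (30)
= -3

-3


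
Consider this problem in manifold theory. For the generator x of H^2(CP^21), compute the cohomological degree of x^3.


|x| = 2 in H^*(CP^n).
|x^3| = 3 * |x| = 3 * 2 = 6

6


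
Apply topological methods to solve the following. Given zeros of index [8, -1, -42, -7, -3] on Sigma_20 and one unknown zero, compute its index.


Poincare-Hopf: sum of indices = chi(M).
chi(Sigma_20) = 2 - 2*20 = -38.
Sum of known indices = -45.
x = chi - (sum known) = -38 - (-45) = 7

7


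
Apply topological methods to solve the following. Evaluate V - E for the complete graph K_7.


K_7: V = 7, E = C(7,2) = 21.
chi = V - E = 7 - 21 = -14

-14


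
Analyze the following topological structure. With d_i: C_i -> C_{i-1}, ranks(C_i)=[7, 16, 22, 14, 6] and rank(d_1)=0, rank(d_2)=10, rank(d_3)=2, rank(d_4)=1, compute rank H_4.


rank H_k = rank(ker d_k) - rank(im d_{k+1}).
rank(ker d_4) = rank(C_4) - rank(d_4) = 6 - 1 = 5.
rank(im d_{4+1}) = 0.
rank H_4 = 5 - 0 = 5

5


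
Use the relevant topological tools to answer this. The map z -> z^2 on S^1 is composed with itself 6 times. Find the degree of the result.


deg(f) = 2. Degree is multiplicative: deg(f^6) = (deg f)^6.
deg(f^6) = (2)^6 = 64

64


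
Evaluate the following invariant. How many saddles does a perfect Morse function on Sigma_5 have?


A perfect Morse function has m_k = b_k.
For Sigma_5: b_0=1, b_1=2g=10, b_2=1.
Saddles m_1 = 2g = 10

10


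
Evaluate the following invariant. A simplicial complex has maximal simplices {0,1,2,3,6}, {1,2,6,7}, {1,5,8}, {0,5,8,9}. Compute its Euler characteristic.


Enumerate all faces; f-vector: f_0=9, f_1=21, f_2=18, f_3=7, f_4=1.
chi = sum (-1)^k f_k = 0

0


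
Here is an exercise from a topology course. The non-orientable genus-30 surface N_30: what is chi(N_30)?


For a non-orientable closed surface with k crosscaps: chi = 2 - k.
Here k = 30.
chi = 2 - 30 = -28

-28


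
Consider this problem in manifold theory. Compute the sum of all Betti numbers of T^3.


b_k(T^3) = C(3,k), so the sum over k is sum_k C(3,k) = 2^3.
Total = 2^3 = 8

8


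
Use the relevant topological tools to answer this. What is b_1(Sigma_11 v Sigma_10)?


For a wedge: H_1(A v B) = H_1(A) + H_1(B).
b_1(Sigma_11) = 22, b_1(Sigma_10) = 20.
b_1 = 22 + 20 = 42

42


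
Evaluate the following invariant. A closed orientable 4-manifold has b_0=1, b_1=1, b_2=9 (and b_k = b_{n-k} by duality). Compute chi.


By Poincare duality b_k = b_{4-k}, so full Betti numbers: b_0=1, b_1=1, b_2=9, b_3=1, b_4=1.
chi = sum (-1)^k b_k = 9

9


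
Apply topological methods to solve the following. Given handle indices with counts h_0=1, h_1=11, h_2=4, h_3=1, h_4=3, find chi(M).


Handles of index k contribute (-1)^k to chi (same as CW cells).
chi = (1) + (-11) + (4) + (-1) + (3) = -4

-4


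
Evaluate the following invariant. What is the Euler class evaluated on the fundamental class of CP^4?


For any closed oriented manifold, <e(TM),[M]> = chi(M).
chi(CP^4) = 4+1 = 5

5


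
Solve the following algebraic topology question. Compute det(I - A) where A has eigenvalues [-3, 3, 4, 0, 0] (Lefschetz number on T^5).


For a torus self-map: L(f) = det(I - A) where A acts on H_1.
L(f) = (1--3) * (1-3) * (1-4) * (1-0) * (1-0) = 4 * -2 * -3 * 1 * 1 = 24

24


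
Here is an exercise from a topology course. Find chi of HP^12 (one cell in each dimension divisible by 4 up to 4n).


HP^12 has one cell in each dimension 0, 4, ..., 4*12 (12+1 cells, all even-dim).
chi = 12 + 1 = 13

13


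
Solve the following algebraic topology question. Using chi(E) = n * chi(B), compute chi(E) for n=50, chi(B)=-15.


For a finite covering: chi(E) = (number of sheets) * chi(B).
chi(E) = 50 * (-15) = -750

-750


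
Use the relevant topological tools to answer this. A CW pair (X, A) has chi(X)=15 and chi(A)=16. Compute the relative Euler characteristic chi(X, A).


Relative Euler characteristic: chi(X, A) = chi(X) - chi(A).
= 15 - (16) = -1

-1


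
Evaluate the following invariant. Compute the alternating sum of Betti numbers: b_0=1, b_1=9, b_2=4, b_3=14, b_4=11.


chi = sum_k (-1)^k b_k.
= (1) + (-9) + (4) + (-14) + (11)
= -7

-7


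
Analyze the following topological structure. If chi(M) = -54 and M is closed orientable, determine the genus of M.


chi = 2 - 2g for closed orientable surfaces.
-54 = 2 - 2g
2g = 2 - (-54) = 56
g = 28

28


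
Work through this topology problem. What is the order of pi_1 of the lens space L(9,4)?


pi_1(L(p,q)) = Z/pZ for any q coprime to p.
|pi_1(L(9,4))| = 9

9


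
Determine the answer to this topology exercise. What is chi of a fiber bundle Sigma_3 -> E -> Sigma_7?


For a fiber bundle F -> E -> B (with CW structure): chi(E) = chi(B) * chi(F).
chi(Sigma_7) = -12, chi(Sigma_3) = -4.
chi(E) = (-12) * (-4) = 48

48


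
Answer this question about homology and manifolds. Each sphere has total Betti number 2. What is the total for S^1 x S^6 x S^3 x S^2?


Total Betti number is multiplicative under products.
Each S^d (d>=1) has total Betti number 2.
There are 4 sphere factors.
Total = 2^4 = 16

16


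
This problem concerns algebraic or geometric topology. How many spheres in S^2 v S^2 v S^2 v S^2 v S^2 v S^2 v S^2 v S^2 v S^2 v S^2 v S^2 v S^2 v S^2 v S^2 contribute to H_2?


For a wedge of spheres, H_k (k>0) is free on one generator per sphere of dimension k.
Spheres of dimension 2: count = 14.
b_2 = 14

14


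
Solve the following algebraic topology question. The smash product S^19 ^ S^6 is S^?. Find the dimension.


S^m ^ S^n = S^{m+n}.
k = 19 + 6 = 25

25


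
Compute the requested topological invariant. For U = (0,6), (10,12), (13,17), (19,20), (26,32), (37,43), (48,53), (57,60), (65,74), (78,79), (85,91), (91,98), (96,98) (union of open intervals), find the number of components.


Sort and merge overlapping open intervals.
Merged: (0,6), (10,12), (13,17), (19,20), (26,32), (37,43), (48,53), (57,60), (65,74), (78,79), (85,91), (91,98).
Number of components = 12

12


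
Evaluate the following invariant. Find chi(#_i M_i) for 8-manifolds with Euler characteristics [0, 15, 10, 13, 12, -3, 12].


For n-manifolds: chi(A#B) = chi(A) + chi(B) - chi(S^8).
chi(S^8) = 1 + (-1)^8 = 2.
chi(#) = (sum chi_i) - (7-1)*chi(S^8) = 59 - 6*2 = 47

47


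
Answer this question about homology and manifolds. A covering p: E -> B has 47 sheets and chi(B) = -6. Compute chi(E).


For a finite covering: chi(E) = (number of sheets) * chi(B).
chi(E) = 47 * (-6) = -282

-282


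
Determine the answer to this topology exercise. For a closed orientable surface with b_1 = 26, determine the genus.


For a closed orientable surface: b_1 = 2g.
26 = 2g
g = 26 / 2 = 13

13


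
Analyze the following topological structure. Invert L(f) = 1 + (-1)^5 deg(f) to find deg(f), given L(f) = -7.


L(f) = 1 + (-1)^5 deg(f) on S^5.
-7 = 1 + (-1)^5 * deg(f)
(-1)^5 * deg(f) = -8
deg(f) = 8

8


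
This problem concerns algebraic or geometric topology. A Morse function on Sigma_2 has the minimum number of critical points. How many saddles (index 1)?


A perfect Morse function has m_k = b_k.
For Sigma_2: b_0=1, b_1=2g=4, b_2=1.
Saddles m_1 = 2g = 4

4


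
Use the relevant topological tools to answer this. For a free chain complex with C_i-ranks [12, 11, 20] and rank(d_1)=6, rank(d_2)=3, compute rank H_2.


rank H_k = rank(ker d_k) - rank(im d_{k+1}).
rank(ker d_2) = rank(C_2) - rank(d_2) = 20 - 3 = 17.
rank(im d_{2+1}) = 0.
rank H_2 = 17 - 0 = 17

17


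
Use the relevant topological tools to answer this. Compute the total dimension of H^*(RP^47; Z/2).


H^k(RP^47; Z/2) = Z/2 for each 0 <= k <= 47.
Total dimension = 47 + 1 = 48

48


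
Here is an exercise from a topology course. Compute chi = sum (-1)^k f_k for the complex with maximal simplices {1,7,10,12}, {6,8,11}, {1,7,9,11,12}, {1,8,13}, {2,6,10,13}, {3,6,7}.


Enumerate all faces; f-vector: f_0=11, f_1=28, f_2=20, f_3=7, f_4=1.
chi = sum (-1)^k f_k = -3

-3


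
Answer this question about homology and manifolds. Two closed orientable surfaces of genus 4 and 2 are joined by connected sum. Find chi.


chi(Sigma_4) = 2 - 2*4 = -6
chi(Sigma_2) = 2 - 2*2 = -2
For surfaces: chi(A#B) = chi(A) + chi(B) - 2.
chi = -6 + -2 - 2 = -10

-10


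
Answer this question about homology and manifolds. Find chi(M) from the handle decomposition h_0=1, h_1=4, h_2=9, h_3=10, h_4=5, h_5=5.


Handles of index k contribute (-1)^k to chi (same as CW cells).
chi = (1) + (-4) + (9) + (-10) + (5) + (-5) = -4

-4


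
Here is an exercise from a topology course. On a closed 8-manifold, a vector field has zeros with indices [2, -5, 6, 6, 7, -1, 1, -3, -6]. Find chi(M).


Poincare-Hopf: chi(M) = sum of indices of zeros.
chi = (2) + (-5) + (6) + (6) + (7) + (-1) + (1) + (-3) + (-6) = 7

7


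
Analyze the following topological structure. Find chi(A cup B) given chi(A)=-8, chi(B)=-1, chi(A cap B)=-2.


chi(A cup B) = chi(A) + chi(B) - chi(A cap B)
= -8 + (-1) - (-2)
= -7

-7


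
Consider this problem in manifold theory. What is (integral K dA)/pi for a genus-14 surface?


Gauss-Bonnet: integral K dA = 2*pi*chi(M).
chi(Sigma_14) = 2 - 2*14 = -26.
(integral K dA)/pi = 2*chi = 2*(-26) = -52

-52


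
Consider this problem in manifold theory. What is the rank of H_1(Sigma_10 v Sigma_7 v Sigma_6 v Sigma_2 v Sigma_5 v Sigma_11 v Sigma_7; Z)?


For a wedge X v Y: reduced H_k(X v Y) = H_k(X) + H_k(Y).
Each Sigma_g contributes b_1 = 2g.
b_1 = 20 + 14 + 12 + 4 + 10 + 22 + 14 = 96

96


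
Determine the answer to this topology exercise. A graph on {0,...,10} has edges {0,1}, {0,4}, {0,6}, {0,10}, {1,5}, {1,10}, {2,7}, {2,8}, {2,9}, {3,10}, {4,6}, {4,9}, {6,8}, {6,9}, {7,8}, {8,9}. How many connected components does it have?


Run DFS/union-find over 11 vertices.
V = 11, E = 16.
Number of components = 1

1


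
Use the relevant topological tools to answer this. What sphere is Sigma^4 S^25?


Each suspension raises dimension by 1: Sigma S^n = S^{n+1}.
Sigma^4 S^25 = S^{25+4} = S^29

29


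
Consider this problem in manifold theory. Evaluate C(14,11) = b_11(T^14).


By the Kunneth formula, b_k(T^n) = C(n,k).
b_11(T^14) = C(14,11).
C(14,11) = 14!/(11!*3!) = 364

364


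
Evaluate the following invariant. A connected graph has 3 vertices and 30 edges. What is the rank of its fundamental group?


For a connected graph: rank(pi_1) = b_1 = E - V + 1 = 1 - chi.
chi = V - E = 3 - 30 = -27.
rank = 1 - (-27) = 30 - 3 + 1 = 28

28


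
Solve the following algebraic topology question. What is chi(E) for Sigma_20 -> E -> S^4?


chi(S^4) = 2 (n even), chi(Sigma_20) = 2 - 2*20 = -38.
chi(E) = 2 * (-38) = -76

-76


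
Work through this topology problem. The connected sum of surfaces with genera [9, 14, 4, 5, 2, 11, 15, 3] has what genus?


Genus is additive under connected sum of orientable surfaces.
g = 9 + 14 + 4 + 5 + 2 + 11 + 15 + 3 = 63

63


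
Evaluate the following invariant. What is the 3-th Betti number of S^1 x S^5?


Each S^d has Poincare polynomial 1 + t^d.
The product S^1 x S^5 has Poincare polynomial prod(1+t^d_i).
Expanding: b_0=1, b_1=1, b_5=1, b_6=1.
b_3 = 0

0


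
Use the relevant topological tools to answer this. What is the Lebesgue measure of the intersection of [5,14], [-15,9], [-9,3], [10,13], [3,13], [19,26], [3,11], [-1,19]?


Intersection = [max(a_i), min(b_i)] = [19, 3].
Since 19 > 3, the intersection is empty.
Length = 0

0


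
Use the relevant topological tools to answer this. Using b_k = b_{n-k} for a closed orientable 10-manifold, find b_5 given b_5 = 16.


Poincare duality for closed orientable n-manifolds: b_k = b_{n-k}.
Here n = 10, so b_5 = b_5 = 16

16


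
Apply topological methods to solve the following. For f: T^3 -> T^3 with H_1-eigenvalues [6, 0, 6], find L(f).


For a torus self-map: L(f) = det(I - A) where A acts on H_1.
L(f) = (1-6) * (1-0) * (1-6) = -5 * 1 * -5 = 25

25


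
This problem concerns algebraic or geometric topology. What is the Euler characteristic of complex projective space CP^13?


CP^13 has one cell in each even dimension 0, 2, ..., 2*13 (13+1 cells total).
All cells are even-dimensional, so chi = number of cells.
chi = 13 + 1 = 14

14


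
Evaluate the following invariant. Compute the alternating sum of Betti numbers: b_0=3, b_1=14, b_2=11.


chi = sum_k (-1)^k b_k.
= (3) + (-14) + (11)
= 0

0


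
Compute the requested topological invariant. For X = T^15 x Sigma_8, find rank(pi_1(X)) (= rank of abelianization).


pi_1(A x B) = pi_1(A) x pi_1(B); rank of abelianization = b_1.
b_1(T^15) = 15, b_1(Sigma_8) = 2*8 = 16.
b_1(product) = 15 + 16 = 31

31


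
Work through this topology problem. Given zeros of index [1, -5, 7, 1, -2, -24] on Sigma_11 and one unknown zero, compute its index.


Poincare-Hopf: sum of indices = chi(M).
chi(Sigma_11) = 2 - 2*11 = -20.
Sum of known indices = -22.
x = chi - (sum known) = -20 - (-22) = 2

2


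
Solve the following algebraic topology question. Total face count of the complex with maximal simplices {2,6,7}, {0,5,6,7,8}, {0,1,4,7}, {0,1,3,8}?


Each maximal simplex on m vertices has 2^m - 1 nonempty faces.
Take the union (dedupe shared faces).
Total distinct faces = 57

57


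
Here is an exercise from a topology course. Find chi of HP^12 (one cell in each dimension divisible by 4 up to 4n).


HP^12 has one cell in each dimension 0, 4, ..., 4*12 (12+1 cells, all even-dim).
chi = 12 + 1 = 13

13


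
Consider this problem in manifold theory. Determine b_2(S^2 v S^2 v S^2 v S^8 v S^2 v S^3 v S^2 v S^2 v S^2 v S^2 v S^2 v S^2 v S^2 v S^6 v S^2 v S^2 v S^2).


For a wedge of spheres, H_k (k>0) is free on one generator per sphere of dimension k.
Spheres of dimension 2: count = 14.
b_2 = 14

14


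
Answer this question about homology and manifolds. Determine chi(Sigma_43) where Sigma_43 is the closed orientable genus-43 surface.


For a closed orientable surface of genus g: chi = 2 - 2g.
Here g = 43.
chi = 2 - 2*43 = 2 - 86 = -84

-84


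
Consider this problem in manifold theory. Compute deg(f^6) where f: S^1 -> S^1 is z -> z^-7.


deg(f) = -7. Degree is multiplicative: deg(f^6) = (deg f)^6.
deg(f^6) = (-7)^6 = 117649

117649


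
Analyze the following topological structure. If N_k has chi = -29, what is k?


chi = 2 - k for closed non-orientable surfaces with k crosscaps.
-29 = 2 - k
k = 2 - (-29) = 31

31


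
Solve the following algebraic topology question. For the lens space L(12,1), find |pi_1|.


pi_1(L(p,q)) = Z/pZ for any q coprime to p.
|pi_1(L(12,1))| = 12

12


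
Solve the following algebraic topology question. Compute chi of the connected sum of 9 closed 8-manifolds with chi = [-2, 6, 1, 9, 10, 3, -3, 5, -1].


For n-manifolds: chi(A#B) = chi(A) + chi(B) - chi(S^8).
chi(S^8) = 1 + (-1)^8 = 2.
chi(#) = (sum chi_i) - (9-1)*chi(S^8) = 28 - 8*2 = 12

12


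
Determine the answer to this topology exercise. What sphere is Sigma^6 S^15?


Each suspension raises dimension by 1: Sigma S^n = S^{n+1}.
Sigma^6 S^15 = S^{15+6} = S^21

21


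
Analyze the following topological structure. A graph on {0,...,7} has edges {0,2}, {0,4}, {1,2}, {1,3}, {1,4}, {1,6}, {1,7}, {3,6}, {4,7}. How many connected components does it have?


Run DFS/union-find over 8 vertices.
V = 8, E = 9.
Number of components = 2

2


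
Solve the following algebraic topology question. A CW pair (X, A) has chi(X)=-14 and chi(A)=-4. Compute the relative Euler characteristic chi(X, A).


Relative Euler characteristic: chi(X, A) = chi(X) - chi(A).
= -14 - (-4) = -10

-10


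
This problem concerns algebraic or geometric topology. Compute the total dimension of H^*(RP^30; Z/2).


H^k(RP^30; Z/2) = Z/2 for each 0 <= k <= 30.
Total dimension = 30 + 1 = 31

31


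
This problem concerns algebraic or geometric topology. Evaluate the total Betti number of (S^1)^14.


b_k(T^14) = C(14,k), so the sum over k is sum_k C(14,k) = 2^14.
Total = 2^14 = 16384

16384


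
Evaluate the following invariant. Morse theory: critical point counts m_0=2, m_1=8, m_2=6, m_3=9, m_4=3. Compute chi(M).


Morse theory: chi(M) = sum_k (-1)^k m_k where m_k = #(index-k critical points).
= (2) + (-8) + (6) + (-9) + (3) = -6

-6


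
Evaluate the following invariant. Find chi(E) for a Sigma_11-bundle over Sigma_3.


For a fiber bundle F -> E -> B (with CW structure): chi(E) = chi(B) * chi(F).
chi(Sigma_3) = -4, chi(Sigma_11) = -20.
chi(E) = (-4) * (-20) = 80

80


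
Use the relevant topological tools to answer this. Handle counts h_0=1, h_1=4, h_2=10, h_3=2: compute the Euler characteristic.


Handles of index k contribute (-1)^k to chi (same as CW cells).
chi = (1) + (-4) + (10) + (-2) = 5

5


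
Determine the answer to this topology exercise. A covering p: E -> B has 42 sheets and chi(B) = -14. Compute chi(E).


For a finite covering: chi(E) = (number of sheets) * chi(B).
chi(E) = 42 * (-14) = -588

-588


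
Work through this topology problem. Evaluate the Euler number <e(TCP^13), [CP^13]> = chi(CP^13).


For any closed oriented manifold, <e(TM),[M]> = chi(M).
chi(CP^13) = 13+1 = 14

14


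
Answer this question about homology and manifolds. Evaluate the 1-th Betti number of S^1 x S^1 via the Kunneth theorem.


Each S^d has Poincare polynomial 1 + t^d.
The product S^1 x S^1 has Poincare polynomial prod(1+t^d_i).
Expanding: b_0=1, b_1=2, b_2=1.
b_1 = 2

2


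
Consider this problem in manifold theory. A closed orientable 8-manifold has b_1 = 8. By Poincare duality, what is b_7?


Poincare duality for closed orientable n-manifolds: b_k = b_{n-k}.
Here n = 8, so b_7 = b_1 = 8

8


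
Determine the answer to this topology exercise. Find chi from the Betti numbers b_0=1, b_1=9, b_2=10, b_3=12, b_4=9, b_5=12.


chi = sum_k (-1)^k b_k.
= (1) + (-9) + (10) + (-12) + (9) + (-12)
= -13

-13


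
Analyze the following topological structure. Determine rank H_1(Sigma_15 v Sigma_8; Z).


For a wedge: H_1(A v B) = H_1(A) + H_1(B).
b_1(Sigma_15) = 30, b_1(Sigma_8) = 16.
b_1 = 30 + 16 = 46

46


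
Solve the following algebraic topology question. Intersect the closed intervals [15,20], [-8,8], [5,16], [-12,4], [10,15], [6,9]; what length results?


Intersection = [max(a_i), min(b_i)] = [15, 4].
Since 15 > 4, the intersection is empty.
Length = 0

0


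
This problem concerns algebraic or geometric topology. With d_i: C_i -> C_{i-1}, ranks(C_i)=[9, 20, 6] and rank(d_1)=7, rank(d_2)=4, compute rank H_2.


rank H_k = rank(ker d_k) - rank(im d_{k+1}).
rank(ker d_2) = rank(C_2) - rank(d_2) = 6 - 4 = 2.
rank(im d_{2+1}) = 0.
rank H_2 = 2 - 0 = 2

2


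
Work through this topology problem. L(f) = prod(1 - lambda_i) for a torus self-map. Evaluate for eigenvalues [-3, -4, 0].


For a torus self-map: L(f) = det(I - A) where A acts on H_1.
L(f) = (1--3) * (1--4) * (1-0) = 4 * 5 * 1 = 20

20


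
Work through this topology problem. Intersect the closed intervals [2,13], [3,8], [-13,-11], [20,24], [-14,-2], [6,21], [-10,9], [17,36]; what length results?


Intersection = [max(a_i), min(b_i)] = [20, -11].
Since 20 > -11, the intersection is empty.
Length = 0

0


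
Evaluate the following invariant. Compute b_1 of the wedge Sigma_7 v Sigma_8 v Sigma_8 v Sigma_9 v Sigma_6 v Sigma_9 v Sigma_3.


For a wedge X v Y: reduced H_k(X v Y) = H_k(X) + H_k(Y).
Each Sigma_g contributes b_1 = 2g.
b_1 = 14 + 16 + 16 + 18 + 12 + 18 + 6 = 100

100


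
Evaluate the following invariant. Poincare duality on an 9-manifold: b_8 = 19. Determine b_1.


Poincare duality for closed orientable n-manifolds: b_k = b_{n-k}.
Here n = 9, so b_1 = b_8 = 19

19


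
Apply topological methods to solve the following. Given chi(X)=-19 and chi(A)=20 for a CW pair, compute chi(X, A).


Relative Euler characteristic: chi(X, A) = chi(X) - chi(A).
= -19 - (20) = -39

-39


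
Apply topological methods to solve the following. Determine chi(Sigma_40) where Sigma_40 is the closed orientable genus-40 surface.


For a closed orientable surface of genus g: chi = 2 - 2g.
Here g = 40.
chi = 2 - 2*40 = 2 - 80 = -78

-78


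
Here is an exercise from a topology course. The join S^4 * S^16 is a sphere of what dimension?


Join of spheres: S^m * S^n = S^{m+n+1}.
dim = 4 + 16 + 1 = 21

21


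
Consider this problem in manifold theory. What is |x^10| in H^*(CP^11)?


|x| = 2 in H^*(CP^n).
|x^10| = 10 * |x| = 10 * 2 = 20

20


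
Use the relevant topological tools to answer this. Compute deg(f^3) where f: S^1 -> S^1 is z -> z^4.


deg(f) = 4. Degree is multiplicative: deg(f^3) = (deg f)^3.
deg(f^3) = (4)^3 = 64

64


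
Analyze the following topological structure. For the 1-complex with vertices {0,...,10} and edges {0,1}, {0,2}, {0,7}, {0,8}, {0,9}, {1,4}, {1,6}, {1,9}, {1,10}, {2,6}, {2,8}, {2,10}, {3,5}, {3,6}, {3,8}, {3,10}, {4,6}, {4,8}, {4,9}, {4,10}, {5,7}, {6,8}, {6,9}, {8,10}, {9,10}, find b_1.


b_1 = E - V + (number of components).
E = 25, V = 11, components = 1.
b_1 = 25 - 11 + 1 = 15

15


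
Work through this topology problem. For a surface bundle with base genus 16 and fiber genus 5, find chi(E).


For a fiber bundle F -> E -> B (with CW structure): chi(E) = chi(B) * chi(F).
chi(Sigma_16) = -30, chi(Sigma_5) = -8.
chi(E) = (-30) * (-8) = 240

240


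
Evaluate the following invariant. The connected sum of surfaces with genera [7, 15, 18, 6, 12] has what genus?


Genus is additive under connected sum of orientable surfaces.
g = 7 + 15 + 18 + 6 + 12 = 58

58


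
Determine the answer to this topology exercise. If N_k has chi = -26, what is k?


chi = 2 - k for closed non-orientable surfaces with k crosscaps.
-26 = 2 - k
k = 2 - (-26) = 28

28


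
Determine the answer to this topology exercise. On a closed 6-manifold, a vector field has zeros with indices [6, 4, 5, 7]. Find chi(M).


Poincare-Hopf: chi(M) = sum of indices of zeros.
chi = (6) + (4) + (5) + (7) = 22

22


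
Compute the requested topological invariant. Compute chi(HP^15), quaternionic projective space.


HP^15 has one cell in each dimension 0, 4, ..., 4*15 (15+1 cells, all even-dim).
chi = 15 + 1 = 16

16


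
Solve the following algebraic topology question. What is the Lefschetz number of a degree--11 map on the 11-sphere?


On S^11: L(f) = tr(f_0*) + (-1)^11 tr(f_11*) = 1 + (-1)^11 * deg(f).
L(f) = 1 + (-1)^11 * -11 = 1 + 11 = 12

12


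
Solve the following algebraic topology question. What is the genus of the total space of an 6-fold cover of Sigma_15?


For an n-sheeted cover: chi(E) = n * chi(B).
chi(Sigma_15) = 2 - 2*15 = -28.
chi(E) = 6 * (-28) = -168.
genus(E) = (2 - chi(E))/2 = (2 - (-168))/2 = 170/2 = 85

85


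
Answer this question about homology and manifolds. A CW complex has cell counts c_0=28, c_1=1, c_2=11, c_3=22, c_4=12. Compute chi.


chi = sum_k (-1)^k c_k.
= (-1)^0*28 + (-1)^1*1 + (-1)^2*11 + (-1)^3*22 + (-1)^4*12
= (28) + (-1) + (11) + (-22) + (12)
= 28

28


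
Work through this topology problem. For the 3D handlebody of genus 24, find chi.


A genus-g handlebody deformation retracts to a wedge of g circles.
chi(vee_g S^1) = 1 - g.
chi(H_24) = 1 - 24 = -23

-23


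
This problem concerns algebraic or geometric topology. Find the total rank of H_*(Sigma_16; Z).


For Sigma_16: b_0 = 1, b_1 = 2g = 32, b_2 = 1.
Total = 1 + 32 + 1 = 34

34


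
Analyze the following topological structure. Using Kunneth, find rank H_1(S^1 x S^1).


Each S^d has Poincare polynomial 1 + t^d.
The product S^1 x S^1 has Poincare polynomial prod(1+t^d_i).
Expanding: b_0=1, b_1=2, b_2=1.
b_1 = 2

2


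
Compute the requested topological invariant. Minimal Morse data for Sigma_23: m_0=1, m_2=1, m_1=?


A perfect Morse function has m_k = b_k.
For Sigma_23: b_0=1, b_1=2g=46, b_2=1.
Saddles m_1 = 2g = 46

46


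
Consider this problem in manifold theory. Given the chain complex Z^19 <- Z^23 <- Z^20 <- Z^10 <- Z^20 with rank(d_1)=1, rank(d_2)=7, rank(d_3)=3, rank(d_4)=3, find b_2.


rank H_k = rank(ker d_k) - rank(im d_{k+1}).
rank(ker d_2) = rank(C_2) - rank(d_2) = 20 - 7 = 13.
rank(im d_{2+1}) = 3.
rank H_2 = 13 - 3 = 10

10


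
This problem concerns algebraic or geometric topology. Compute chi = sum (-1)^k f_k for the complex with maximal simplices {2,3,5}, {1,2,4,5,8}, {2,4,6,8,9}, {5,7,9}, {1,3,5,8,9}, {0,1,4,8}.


Enumerate all faces; f-vector: f_0=10, f_1=29, f_2=33, f_3=16, f_4=3.
chi = sum (-1)^k f_k = 1

1


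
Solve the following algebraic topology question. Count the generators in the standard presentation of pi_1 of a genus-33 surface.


Standard presentation: pi_1(Sigma_g) = <a_1,b_1,...,a_g,b_g | [a_1,b_1]...[a_g,b_g] = 1>.
Number of generators = 2g = 2*33 = 66

66


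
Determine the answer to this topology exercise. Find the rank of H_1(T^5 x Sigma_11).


pi_1(A x B) = pi_1(A) x pi_1(B); rank of abelianization = b_1.
b_1(T^5) = 5, b_1(Sigma_11) = 2*11 = 22.
b_1(product) = 5 + 22 = 27

27


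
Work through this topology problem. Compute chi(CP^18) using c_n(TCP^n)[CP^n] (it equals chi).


For any closed oriented manifold, <e(TM),[M]> = chi(M).
chi(CP^18) = 18+1 = 19

19


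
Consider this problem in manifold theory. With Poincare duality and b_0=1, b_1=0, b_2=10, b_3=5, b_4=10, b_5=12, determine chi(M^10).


By Poincare duality b_k = b_{10-k}, so full Betti numbers: b_0=1, b_1=0, b_2=10, b_3=5, b_4=10, b_5=12, b_6=10, b_7=5, b_8=10, b_9=0, b_10=1.
chi = sum (-1)^k b_k = 20

20


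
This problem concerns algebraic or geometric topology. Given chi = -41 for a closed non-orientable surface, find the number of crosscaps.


chi = 2 - k for closed non-orientable surfaces with k crosscaps.
-41 = 2 - k
k = 2 - (-41) = 43

43


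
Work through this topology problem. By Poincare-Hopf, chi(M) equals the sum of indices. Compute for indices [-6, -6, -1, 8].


Poincare-Hopf: chi(M) = sum of indices of zeros.
chi = (-6) + (-6) + (-1) + (8) = -5

-5


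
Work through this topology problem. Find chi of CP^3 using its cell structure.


CP^3 has one cell in each even dimension 0, 2, ..., 2*3 (3+1 cells total).
All cells are even-dimensional, so chi = number of cells.
chi = 3 + 1 = 4

4


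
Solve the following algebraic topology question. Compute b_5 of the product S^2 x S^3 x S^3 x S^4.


Each S^d has Poincare polynomial 1 + t^d.
The product S^2 x S^3 x S^3 x S^4 has Poincare polynomial prod(1+t^d_i).
Expanding: b_0=1, b_2=1, b_3=2, b_4=1, b_5=2, b_6=2, b_7=2, b_8=1, b_9=2, b_10=1, b_12=1.
b_5 = 2

2


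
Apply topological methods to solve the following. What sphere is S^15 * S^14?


Join of spheres: S^m * S^n = S^{m+n+1}.
dim = 15 + 14 + 1 = 30

30


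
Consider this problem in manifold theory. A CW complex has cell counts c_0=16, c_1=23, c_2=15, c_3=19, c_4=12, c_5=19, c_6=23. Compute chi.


chi = sum_k (-1)^k c_k.
= (-1)^0*16 + (-1)^1*23 + (-1)^2*15 + (-1)^3*19 + (-1)^4*12 + (-1)^5*19 + (-1)^6*23
= (16) + (-23) + (15) + (-19) + (12) + (-19) + (23)
= 5

5


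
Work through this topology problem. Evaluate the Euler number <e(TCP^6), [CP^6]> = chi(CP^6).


For any closed oriented manifold, <e(TM),[M]> = chi(M).
chi(CP^6) = 6+1 = 7

7


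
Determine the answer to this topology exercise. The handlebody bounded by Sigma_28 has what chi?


A genus-g handlebody deformation retracts to a wedge of g circles.
chi(vee_g S^1) = 1 - g.
chi(H_28) = 1 - 28 = -27

-27


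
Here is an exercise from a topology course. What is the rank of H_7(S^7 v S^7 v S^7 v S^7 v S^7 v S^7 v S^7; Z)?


For a wedge of spheres, H_k (k>0) is free on one generator per sphere of dimension k.
Spheres of dimension 7: count = 7.
b_7 = 7

7


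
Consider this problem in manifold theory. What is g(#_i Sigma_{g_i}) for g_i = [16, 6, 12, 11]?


Genus is additive under connected sum of orientable surfaces.
g = 16 + 6 + 12 + 11 = 45

45


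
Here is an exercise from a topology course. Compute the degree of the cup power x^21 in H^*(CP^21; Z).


|x| = 2 in H^*(CP^n).
|x^21| = 21 * |x| = 21 * 2 = 42

42


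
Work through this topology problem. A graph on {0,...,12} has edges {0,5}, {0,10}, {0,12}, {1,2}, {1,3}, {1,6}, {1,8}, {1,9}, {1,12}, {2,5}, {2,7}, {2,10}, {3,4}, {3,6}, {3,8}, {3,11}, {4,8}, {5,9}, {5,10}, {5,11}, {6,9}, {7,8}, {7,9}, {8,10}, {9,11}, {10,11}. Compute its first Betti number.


b_1 = E - V + (number of components).
E = 26, V = 13, components = 1.
b_1 = 26 - 13 + 1 = 14

14


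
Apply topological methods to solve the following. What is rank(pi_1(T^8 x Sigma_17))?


pi_1(A x B) = pi_1(A) x pi_1(B); rank of abelianization = b_1.
b_1(T^8) = 8, b_1(Sigma_17) = 2*17 = 34.
b_1(product) = 8 + 34 = 42

42


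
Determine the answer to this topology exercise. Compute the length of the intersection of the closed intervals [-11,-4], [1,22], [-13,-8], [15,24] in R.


Intersection = [max(a_i), min(b_i)] = [15, -8].
Since 15 > -8, the intersection is empty.
Length = 0

0


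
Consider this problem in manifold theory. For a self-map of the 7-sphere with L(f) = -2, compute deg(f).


L(f) = 1 + (-1)^7 deg(f) on S^7.
-2 = 1 + (-1)^7 * deg(f)
(-1)^7 * deg(f) = -3
deg(f) = 3

3


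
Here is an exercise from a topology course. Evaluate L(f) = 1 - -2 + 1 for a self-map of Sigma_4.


L(f) = tr(f_0*) - tr(f_1*) + tr(f_2*).
= 1 - (-2) + (1)
= 4

4


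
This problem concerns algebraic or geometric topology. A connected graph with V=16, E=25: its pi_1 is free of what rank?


For a connected graph: rank(pi_1) = b_1 = E - V + 1 = 1 - chi.
chi = V - E = 16 - 25 = -9.
rank = 1 - (-9) = 25 - 16 + 1 = 10

10


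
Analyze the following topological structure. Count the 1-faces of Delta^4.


Delta^4 has 4+1 vertices. A 1-face is a choice of 1+1 vertices.
f_1 = C(4+1, 1+1) = C(5,2) = 10

10


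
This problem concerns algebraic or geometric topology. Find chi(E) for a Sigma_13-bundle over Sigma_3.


For a fiber bundle F -> E -> B (with CW structure): chi(E) = chi(B) * chi(F).
chi(Sigma_3) = -4, chi(Sigma_13) = -24.
chi(E) = (-4) * (-24) = 96

96
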